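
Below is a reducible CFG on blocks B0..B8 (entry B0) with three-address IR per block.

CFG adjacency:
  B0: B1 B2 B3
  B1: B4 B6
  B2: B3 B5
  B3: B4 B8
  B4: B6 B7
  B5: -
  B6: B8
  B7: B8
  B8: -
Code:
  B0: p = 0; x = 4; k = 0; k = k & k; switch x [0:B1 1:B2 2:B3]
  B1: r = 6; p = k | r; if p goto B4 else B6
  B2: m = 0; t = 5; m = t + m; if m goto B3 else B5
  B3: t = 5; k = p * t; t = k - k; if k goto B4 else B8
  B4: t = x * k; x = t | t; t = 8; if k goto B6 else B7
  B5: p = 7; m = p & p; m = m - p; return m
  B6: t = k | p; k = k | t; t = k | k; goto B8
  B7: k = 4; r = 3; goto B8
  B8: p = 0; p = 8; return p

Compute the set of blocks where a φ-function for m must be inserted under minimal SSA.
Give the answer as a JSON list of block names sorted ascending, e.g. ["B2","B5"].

idom tree: B1←B0 B2←B0 B3←B0 B4←B0 B5←B2 B6←B0 B7←B4 B8←B0
Dom at joins:
  B3: preds {B0,B2}: {B0} ∩ {B0,B2} = {B0}; idom=B0
  B4: preds {B1,B3}: {B0,B1} ∩ {B0,B3} = {B0}; idom=B0
  B6: preds {B1,B4}: {B0,B1} ∩ {B0,B4} = {B0}; idom=B0
  B8: preds {B3,B6,B7}: {B0,B3} ∩ {B0,B6} ∩ {B0,B4,B7} = {B0}; idom=B0

DF derivation:
  join B3 pred B0: · stop@B0
  join B3 pred B2: B2 stop@B0
  join B4 pred B1: B1 stop@B0
  join B4 pred B3: B3 stop@B0
  join B6 pred B1: B1 stop@B0
  join B6 pred B4: B4 stop@B0
  join B8 pred B3: B3 stop@B0
  join B8 pred B6: B6 stop@B0
  join B8 pred B7: B7→B4 stop@B0
  DF(B0)=∅
  DF(B1)={B4,B6}
  DF(B2)={B3}
  DF(B3)={B4,B8}
  DF(B4)={B6,B8}
  DF(B5)=∅
  DF(B6)={B8}
  DF(B7)={B8}
  DF(B8)=∅

φ for m: defs {B2,B5}
  DF⁺ = {B3,B4,B6,B8}

Answer: ["B3", "B4", "B6", "B8"]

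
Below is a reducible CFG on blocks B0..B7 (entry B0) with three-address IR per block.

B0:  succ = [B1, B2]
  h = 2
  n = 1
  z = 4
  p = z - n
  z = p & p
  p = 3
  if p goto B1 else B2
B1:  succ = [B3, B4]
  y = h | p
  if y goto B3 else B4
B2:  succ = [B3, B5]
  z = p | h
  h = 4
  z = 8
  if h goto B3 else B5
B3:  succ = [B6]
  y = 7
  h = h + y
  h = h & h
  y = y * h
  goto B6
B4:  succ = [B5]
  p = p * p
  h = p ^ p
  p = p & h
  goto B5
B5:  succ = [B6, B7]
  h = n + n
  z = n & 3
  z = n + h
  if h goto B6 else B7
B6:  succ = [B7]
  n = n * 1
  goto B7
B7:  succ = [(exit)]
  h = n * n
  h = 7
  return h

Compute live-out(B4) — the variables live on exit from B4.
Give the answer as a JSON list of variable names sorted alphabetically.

Block summaries:
  B0 def {h,n,p,z} use ∅
  B1 def {y} use {h,p}
  B2 def {h,z} use {h,p}
  B3 def {h,y} use {h}
  B4 def {h,p} use {p}
  B5 def {h,z} use {n}
  B6 def {n} use {n}
  B7 def {h} use {n}

Backward fixpoint:
  live B0: ∅→{h,n,p}
  live B1: {h,n,p}→{h,n,p}
  live B2: {h,n,p}→{h,n}
  live B3: {h,n}→{n}
  live B4: {n,p}→{n}
  live B5: {n}→{n}
  live B6: {n}→{n}
  live B7: {n}→∅

live-out(B4) = ["n"]

Answer: ["n"]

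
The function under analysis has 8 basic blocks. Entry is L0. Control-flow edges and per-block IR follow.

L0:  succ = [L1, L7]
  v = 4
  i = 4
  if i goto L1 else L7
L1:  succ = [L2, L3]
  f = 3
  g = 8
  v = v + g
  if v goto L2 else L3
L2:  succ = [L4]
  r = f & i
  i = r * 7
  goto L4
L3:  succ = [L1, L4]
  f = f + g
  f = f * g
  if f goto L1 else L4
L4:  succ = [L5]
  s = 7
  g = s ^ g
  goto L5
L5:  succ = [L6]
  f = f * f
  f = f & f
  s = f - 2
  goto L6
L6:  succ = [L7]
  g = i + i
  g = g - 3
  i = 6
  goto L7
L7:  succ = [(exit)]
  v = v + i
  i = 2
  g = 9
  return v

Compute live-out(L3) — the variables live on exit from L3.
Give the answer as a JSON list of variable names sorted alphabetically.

Answer: ["f", "g", "i", "v"]

Derivation:
def/use:
  L0: def={i,v} ue=∅
  L1: def={f,g,v} ue={v}
  L2: def={i,r} ue={f,i}
  L3: def={f} ue={f,g}
  L4: def={g,s} ue={g}
  L5: def={f,s} ue={f}
  L6: def={g,i} ue={i}
  L7: def={g,i,v} ue={i,v}

Backward fixpoint:
  L0: in=∅ out={i,v}
  L1: in={i,v} out={f,g,i,v}
  L2: in={f,g,i,v} out={f,g,i,v}
  L3: in={f,g,i,v} out={f,g,i,v}
  L4: in={f,g,i,v} out={f,i,v}
  L5: in={f,i,v} out={i,v}
  L6: in={i,v} out={i,v}
  L7: in={i,v} out=∅

live-out(L3) = ["f", "g", "i", "v"]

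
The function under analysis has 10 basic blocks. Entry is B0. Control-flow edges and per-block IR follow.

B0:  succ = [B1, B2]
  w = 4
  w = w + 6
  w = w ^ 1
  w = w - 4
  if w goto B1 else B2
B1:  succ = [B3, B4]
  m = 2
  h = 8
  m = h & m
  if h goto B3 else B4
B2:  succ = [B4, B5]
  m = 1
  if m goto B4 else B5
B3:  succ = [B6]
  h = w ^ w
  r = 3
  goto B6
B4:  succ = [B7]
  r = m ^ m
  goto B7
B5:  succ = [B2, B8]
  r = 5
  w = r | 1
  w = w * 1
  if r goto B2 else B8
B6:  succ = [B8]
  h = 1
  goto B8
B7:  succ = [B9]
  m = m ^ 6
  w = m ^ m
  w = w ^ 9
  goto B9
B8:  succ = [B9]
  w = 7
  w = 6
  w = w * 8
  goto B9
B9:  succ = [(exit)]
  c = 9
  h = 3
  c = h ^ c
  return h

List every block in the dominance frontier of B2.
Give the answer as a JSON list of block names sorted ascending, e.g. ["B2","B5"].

idom tree: B1←B0 B2←B0 B3←B1 B4←B0 B5←B2 B6←B3 B7←B4 B8←B0 B9←B0
Dom∩ at merges:
  B2: preds {B0,B5}: {B0} ∩ {B0,B2,B5} = {B0}; idom=B0
  B4: preds {B1,B2}: {B0,B1} ∩ {B0,B2} = {B0}; idom=B0
  B8: preds {B5,B6}: {B0,B2,B5} ∩ {B0,B1,B3,B6} = {B0}; idom=B0
  B9: preds {B7,B8}: {B0,B4,B7} ∩ {B0,B8} = {B0}; idom=B0

DF derivation:
  B2←B0: walk · to B0
  B2←B5: walk B5→B2 to B0
  B4←B1: walk B1 to B0
  B4←B2: walk B2 to B0
  B8←B5: walk B5→B2 to B0
  B8←B6: walk B6→B3→B1 to B0
  B9←B7: walk B7→B4 to B0
  B9←B8: walk B8 to B0
  B0: DF=∅
  B1: DF={B4,B8}
  B2: DF={B2,B4,B8}
  B3: DF={B8}
  B4: DF={B9}
  B5: DF={B2,B8}
  B6: DF={B8}
  B7: DF={B9}
  B8: DF={B9}
  B9: DF=∅

DF(B2) = ["B2", "B4", "B8"]

Answer: ["B2", "B4", "B8"]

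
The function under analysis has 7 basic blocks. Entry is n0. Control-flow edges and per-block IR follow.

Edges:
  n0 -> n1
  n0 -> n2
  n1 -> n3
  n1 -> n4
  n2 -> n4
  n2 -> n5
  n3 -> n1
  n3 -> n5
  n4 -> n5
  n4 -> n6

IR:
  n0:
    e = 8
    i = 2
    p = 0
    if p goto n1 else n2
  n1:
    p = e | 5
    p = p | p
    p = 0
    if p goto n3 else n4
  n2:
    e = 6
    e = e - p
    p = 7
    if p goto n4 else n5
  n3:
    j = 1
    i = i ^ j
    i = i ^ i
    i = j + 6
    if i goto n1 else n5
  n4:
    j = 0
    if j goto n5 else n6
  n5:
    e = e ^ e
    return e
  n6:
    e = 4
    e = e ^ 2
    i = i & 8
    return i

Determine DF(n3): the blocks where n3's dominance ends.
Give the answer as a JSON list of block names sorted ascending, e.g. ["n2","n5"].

idom tree: n1←n0 n2←n0 n3←n1 n4←n0 n5←n0 n6←n4
Dom∩ at merges:
  n1: preds {n0,n3}: {n0} ∩ {n0,n1,n3} = {n0}; idom=n0
  n4: preds {n1,n2}: {n0,n1} ∩ {n0,n2} = {n0}; idom=n0
  n5: preds {n2,n3,n4}: {n0,n2} ∩ {n0,n1,n3} ∩ {n0,n4} = {n0}; idom=n0

DF walk-up:
  join n1 pred n0: · stop@n0
  join n1 pred n3: n3→n1 stop@n0
  join n4 pred n1: n1 stop@n0
  join n4 pred n2: n2 stop@n0
  join n5 pred n2: n2 stop@n0
  join n5 pred n3: n3→n1 stop@n0
  join n5 pred n4: n4 stop@n0
  n0: DF=∅
  n1: DF={n1,n4,n5}
  n2: DF={n4,n5}
  n3: DF={n1,n5}
  n4: DF={n5}
  n5: DF=∅
  n6: DF=∅

DF(n3) = ["n1", "n5"]

Answer: ["n1", "n5"]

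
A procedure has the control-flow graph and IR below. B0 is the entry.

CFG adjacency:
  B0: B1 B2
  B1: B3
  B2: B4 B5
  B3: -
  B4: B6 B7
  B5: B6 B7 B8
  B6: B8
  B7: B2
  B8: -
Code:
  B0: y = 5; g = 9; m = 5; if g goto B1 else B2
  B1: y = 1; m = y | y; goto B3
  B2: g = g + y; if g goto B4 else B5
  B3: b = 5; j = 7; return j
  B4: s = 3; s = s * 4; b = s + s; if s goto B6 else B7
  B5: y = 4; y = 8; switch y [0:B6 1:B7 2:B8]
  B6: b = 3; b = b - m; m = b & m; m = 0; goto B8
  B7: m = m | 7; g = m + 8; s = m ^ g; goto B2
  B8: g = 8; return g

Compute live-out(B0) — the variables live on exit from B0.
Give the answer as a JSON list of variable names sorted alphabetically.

Answer: ["g", "m", "y"]

Working:
Block summaries:
  B0: {g,m,y} / ∅
  B1: {m,y} / ∅
  B2: {g} / {g,y}
  B3: {b,j} / ∅
  B4: {b,s} / ∅
  B5: {y} / ∅
  B6: {b,m} / {m}
  B7: {g,m,s} / {m}
  B8: {g} / ∅

Backward fixpoint:
  live B0: ∅→{g,m,y}
  live B1: ∅→∅
  live B2: {g,m,y}→{m,y}
  live B3: ∅→∅
  live B4: {m,y}→{m,y}
  live B5: {m}→{m,y}
  live B6: {m}→∅
  live B7: {m,y}→{g,m,y}
  live B8: ∅→∅

live-out(B0) = ["g", "m", "y"]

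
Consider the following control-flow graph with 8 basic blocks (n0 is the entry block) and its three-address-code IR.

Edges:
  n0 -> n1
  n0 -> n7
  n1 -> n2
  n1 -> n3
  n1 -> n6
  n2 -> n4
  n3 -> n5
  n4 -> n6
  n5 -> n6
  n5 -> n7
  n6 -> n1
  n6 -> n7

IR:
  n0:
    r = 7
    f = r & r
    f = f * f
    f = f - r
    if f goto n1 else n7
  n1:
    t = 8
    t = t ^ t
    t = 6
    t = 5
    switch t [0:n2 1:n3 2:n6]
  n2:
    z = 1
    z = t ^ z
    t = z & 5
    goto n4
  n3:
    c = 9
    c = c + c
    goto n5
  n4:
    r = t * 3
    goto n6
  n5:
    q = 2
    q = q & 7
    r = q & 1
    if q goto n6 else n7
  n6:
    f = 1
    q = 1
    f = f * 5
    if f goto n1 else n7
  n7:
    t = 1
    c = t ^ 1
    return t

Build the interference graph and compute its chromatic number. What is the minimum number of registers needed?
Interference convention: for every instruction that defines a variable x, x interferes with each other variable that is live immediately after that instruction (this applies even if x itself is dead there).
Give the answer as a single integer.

def/use:
  n0 def {f,r} use ∅
  n1 def {t} use ∅
  n2 def {t,z} use {t}
  n3 def {c} use ∅
  n4 def {r} use {t}
  n5 def {q,r} use ∅
  n6 def {f,q} use ∅
  n7 def {c,t} use ∅

Liveness:
  live n0: ∅→∅
  live n1: ∅→{t}
  live n2: {t}→{t}
  live n3: ∅→∅
  live n4: {t}→∅
  live n5: ∅→∅
  live n6: ∅→∅
  live n7: ∅→∅

Interference:
  c — {t}
  f — {q,r}
  q — {f,r}
  r — {f,q}
  t — {c,z}
  z — {t}

Chromatic number:
  clique {f,q,r} ⇒ need ≥ 3
  3-colouring: c0={f,t}  c1={c,q,z}  c2={r}
  χ = 3

Answer: 3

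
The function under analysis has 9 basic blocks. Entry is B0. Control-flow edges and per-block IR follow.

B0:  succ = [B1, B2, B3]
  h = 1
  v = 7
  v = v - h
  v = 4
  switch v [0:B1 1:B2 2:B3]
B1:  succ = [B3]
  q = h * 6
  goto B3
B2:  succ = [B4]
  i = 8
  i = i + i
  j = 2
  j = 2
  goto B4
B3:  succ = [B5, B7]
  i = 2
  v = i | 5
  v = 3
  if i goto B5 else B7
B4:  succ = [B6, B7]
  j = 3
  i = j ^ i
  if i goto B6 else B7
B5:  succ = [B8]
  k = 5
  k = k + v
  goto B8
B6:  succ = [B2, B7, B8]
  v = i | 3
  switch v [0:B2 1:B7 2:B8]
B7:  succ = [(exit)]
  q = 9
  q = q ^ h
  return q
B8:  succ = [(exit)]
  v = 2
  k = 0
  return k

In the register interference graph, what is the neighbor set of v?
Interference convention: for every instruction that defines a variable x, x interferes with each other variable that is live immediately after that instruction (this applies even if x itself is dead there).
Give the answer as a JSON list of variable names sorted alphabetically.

Per-block:
  B0 def {h,v} use ∅
  B1 def {q} use {h}
  B2 def {i,j} use ∅
  B3 def {i,v} use ∅
  B4 def {i,j} use {i}
  B5 def {k} use {v}
  B6 def {v} use {i}
  B7 def {q} use {h}
  B8 def {k,v} use ∅

Backward fixpoint:
  B0 li=∅ lo={h}
  B1 li={h} lo={h}
  B2 li={h} lo={h,i}
  B3 li={h} lo={h,v}
  B4 li={h,i} lo={h,i}
  B5 li={v} lo=∅
  B6 li={h,i} lo={h}
  B7 li={h} lo=∅
  B8 li=∅ lo=∅

Conflict graph:
  h: {i,j,q,v}
  i: {h,j,v}
  j: {h,i}
  k: {v}
  q: {h}
  v: {h,i,k}

N(v) = ["h", "i", "k"]

Answer: ["h", "i", "k"]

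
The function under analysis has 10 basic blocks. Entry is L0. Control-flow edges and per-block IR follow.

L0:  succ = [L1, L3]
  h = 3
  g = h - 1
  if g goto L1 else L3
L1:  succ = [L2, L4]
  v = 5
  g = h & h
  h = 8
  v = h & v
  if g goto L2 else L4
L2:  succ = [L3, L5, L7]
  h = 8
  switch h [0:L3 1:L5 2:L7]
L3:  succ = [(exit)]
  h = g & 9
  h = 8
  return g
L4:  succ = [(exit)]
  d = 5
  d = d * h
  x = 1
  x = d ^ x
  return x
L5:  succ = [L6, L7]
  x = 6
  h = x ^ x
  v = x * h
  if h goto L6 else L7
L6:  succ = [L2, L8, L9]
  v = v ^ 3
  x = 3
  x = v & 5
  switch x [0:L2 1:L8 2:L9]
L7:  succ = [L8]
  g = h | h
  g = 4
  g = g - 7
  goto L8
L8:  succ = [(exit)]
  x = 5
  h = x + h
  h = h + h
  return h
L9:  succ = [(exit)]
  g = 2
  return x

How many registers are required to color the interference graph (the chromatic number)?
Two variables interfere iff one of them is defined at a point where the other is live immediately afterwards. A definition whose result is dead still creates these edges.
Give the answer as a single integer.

Block summaries:
  L0 def {g,h} use ∅
  L1 def {g,h,v} use {h}
  L2 def {h} use ∅
  L3 def {h} use {g}
  L4 def {d,x} use {h}
  L5 def {h,v,x} use ∅
  L6 def {v,x} use {v}
  L7 def {g} use {h}
  L8 def {h,x} use {h}
  L9 def {g} use {x}

Liveness:
  L0 li=∅ lo={g,h}
  L1 li={h} lo={g,h}
  L2 li={g} lo={g,h}
  L3 li={g} lo=∅
  L4 li={h} lo=∅
  L5 li={g} lo={g,h,v}
  L6 li={g,h,v} lo={g,h,x}
  L7 li={h} lo={h}
  L8 li={h} lo=∅
  L9 li={x} lo=∅

Interfere edges:
  d: {h,x}
  g: {h,v,x}
  h: {d,g,v,x}
  v: {g,h,x}
  x: {d,g,h,v}

Colouring:
  lower bound: {g,h,v,x} mutually conflict ⇒ χ ≥ 4
  assign d→c2 g→c2 h→c0 v→c3 x→c1 — no edge inside a register ⇒ χ ≤ 4
  χ = 4

Answer: 4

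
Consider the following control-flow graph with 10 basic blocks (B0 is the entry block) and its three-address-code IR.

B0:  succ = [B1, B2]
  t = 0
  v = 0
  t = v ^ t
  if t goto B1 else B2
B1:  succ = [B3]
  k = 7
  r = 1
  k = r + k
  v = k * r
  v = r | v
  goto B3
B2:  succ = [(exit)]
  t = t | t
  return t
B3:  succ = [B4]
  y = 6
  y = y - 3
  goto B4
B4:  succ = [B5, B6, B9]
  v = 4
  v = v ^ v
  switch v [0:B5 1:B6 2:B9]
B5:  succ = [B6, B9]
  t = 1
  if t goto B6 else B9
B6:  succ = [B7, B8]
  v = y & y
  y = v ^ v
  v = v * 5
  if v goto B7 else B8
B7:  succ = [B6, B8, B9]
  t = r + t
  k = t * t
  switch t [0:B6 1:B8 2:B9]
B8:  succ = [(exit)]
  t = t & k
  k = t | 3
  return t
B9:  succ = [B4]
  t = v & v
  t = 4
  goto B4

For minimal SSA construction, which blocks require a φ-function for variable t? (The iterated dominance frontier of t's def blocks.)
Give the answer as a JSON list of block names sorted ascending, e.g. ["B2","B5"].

idom tree: B1←B0 B2←B0 B3←B1 B4←B3 B5←B4 B6←B4 B7←B6 B8←B6 B9←B4
Dom∩ at merges:
  B4: preds {B3,B9}: {B0,B1,B3} ∩ {B0,B1,B3,B4,B9} = {B0,B1,B3}; idom=B3
  B6: preds {B4,B5,B7}: {B0,B1,B3,B4} ∩ {B0,B1,B3,B4,B5} ∩ {B0,B1,B3,B4,B6,B7} = {B0,B1,B3,B4}; idom=B4
  B8: preds {B6,B7}: {B0,B1,B3,B4,B6} ∩ {B0,B1,B3,B4,B6,B7} = {B0,B1,B3,B4,B6}; idom=B6
  B9: preds {B4,B5,B7}: {B0,B1,B3,B4} ∩ {B0,B1,B3,B4,B5} ∩ {B0,B1,B3,B4,B6,B7} = {B0,B1,B3,B4}; idom=B4

Frontier:
  B4←B3: walk · to B3
  B4←B9: walk B9→B4 to B3
  B6←B4: walk · to B4
  B6←B5: walk B5 to B4
  B6←B7: walk B7→B6 to B4
  B8←B6: walk · to B6
  B8←B7: walk B7 to B6
  B9←B4: walk · to B4
  B9←B5: walk B5 to B4
  B9←B7: walk B7→B6 to B4
  B0: DF=∅
  B1: DF=∅
  B2: DF=∅
  B3: DF=∅
  B4: DF={B4}
  B5: DF={B6,B9}
  B6: DF={B6,B9}
  B7: DF={B6,B8,B9}
  B8: DF=∅
  B9: DF={B4}

φ for t: defs {B0,B2,B5,B7,B8,B9}
  DF⁺ = {B4,B6,B8,B9}

Answer: ["B4", "B6", "B8", "B9"]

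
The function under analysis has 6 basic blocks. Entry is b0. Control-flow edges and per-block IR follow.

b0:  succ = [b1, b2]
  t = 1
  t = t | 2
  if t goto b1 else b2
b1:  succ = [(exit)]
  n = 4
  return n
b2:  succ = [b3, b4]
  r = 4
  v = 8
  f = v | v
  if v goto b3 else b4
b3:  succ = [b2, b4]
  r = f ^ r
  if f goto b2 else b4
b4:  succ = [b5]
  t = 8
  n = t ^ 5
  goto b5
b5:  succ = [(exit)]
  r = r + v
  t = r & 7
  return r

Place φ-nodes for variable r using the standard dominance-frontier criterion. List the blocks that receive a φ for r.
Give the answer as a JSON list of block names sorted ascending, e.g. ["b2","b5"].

idom tree: b1←b0 b2←b0 b3←b2 b4←b2 b5←b4
Dom at joins:
  b2: preds {b0,b3}: {b0} ∩ {b0,b2,b3} = {b0}; idom=b0
  b4: preds {b2,b3}: {b0,b2} ∩ {b0,b2,b3} = {b0,b2}; idom=b2

DF derivation:
  join b2 pred b0: · stop@b0
  join b2 pred b3: b3→b2 stop@b0
  join b4 pred b2: · stop@b2
  join b4 pred b3: b3 stop@b2
  b0: DF=∅
  b1: DF=∅
  b2: DF={b2}
  b3: DF={b2,b4}
  b4: DF=∅
  b5: DF=∅

φ for r: defs {b2,b3,b5}
  DF⁺ = {b2,b4}

Answer: ["b2", "b4"]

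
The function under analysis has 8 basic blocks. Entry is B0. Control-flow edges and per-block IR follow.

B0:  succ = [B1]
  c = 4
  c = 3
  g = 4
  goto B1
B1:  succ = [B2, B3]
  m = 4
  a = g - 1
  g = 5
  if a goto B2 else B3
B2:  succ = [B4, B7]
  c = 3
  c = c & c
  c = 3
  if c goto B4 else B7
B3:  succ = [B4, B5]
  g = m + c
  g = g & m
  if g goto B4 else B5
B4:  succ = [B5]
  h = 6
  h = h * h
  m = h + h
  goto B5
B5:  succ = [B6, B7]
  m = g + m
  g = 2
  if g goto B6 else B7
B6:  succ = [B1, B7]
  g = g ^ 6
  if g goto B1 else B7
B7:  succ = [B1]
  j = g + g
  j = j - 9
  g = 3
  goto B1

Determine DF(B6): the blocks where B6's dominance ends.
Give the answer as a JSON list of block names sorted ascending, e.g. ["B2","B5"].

Answer: ["B1", "B7"]

Analysis:
idom tree: B1←B0 B2←B1 B3←B1 B4←B1 B5←B1 B6←B5 B7←B1
Dom at joins:
  B1: preds {B0,B6,B7}: {B0} ∩ {B0,B1,B5,B6} ∩ {B0,B1,B7} = {B0}; idom=B0
  B4: preds {B2,B3}: {B0,B1,B2} ∩ {B0,B1,B3} = {B0,B1}; idom=B1
  B5: preds {B3,B4}: {B0,B1,B3} ∩ {B0,B1,B4} = {B0,B1}; idom=B1
  B7: preds {B2,B5,B6}: {B0,B1,B2} ∩ {B0,B1,B5} ∩ {B0,B1,B5,B6} = {B0,B1}; idom=B1

Frontier:
  join B1 pred B0: · stop@B0
  join B1 pred B6: B6→B5→B1 stop@B0
  join B1 pred B7: B7→B1 stop@B0
  join B4 pred B2: B2 stop@B1
  join B4 pred B3: B3 stop@B1
  join B5 pred B3: B3 stop@B1
  join B5 pred B4: B4 stop@B1
  join B7 pred B2: B2 stop@B1
  join B7 pred B5: B5 stop@B1
  join B7 pred B6: B6→B5 stop@B1
  DF(B0)=∅
  DF(B1)={B1}
  DF(B2)={B4,B7}
  DF(B3)={B4,B5}
  DF(B4)={B5}
  DF(B5)={B1,B7}
  DF(B6)={B1,B7}
  DF(B7)={B1}

DF(B6) = ["B1", "B7"]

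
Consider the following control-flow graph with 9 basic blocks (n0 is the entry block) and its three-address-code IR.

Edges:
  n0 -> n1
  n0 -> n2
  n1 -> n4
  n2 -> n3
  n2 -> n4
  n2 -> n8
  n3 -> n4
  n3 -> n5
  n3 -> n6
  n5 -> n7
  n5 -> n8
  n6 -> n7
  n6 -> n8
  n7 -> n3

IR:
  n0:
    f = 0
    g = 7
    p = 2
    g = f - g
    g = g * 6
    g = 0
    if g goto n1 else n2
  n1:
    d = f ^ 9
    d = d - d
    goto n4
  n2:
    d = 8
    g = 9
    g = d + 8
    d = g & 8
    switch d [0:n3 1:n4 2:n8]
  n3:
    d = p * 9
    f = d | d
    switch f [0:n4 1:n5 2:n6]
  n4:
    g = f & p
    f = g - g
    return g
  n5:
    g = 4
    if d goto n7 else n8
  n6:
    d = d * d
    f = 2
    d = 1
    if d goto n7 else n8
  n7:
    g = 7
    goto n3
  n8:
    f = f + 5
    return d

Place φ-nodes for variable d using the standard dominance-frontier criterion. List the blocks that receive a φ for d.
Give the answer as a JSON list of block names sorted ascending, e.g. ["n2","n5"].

idom tree: n1←n0 n2←n0 n3←n2 n4←n0 n5←n3 n6←n3 n7←n3 n8←n2
Dom at joins:
  n3: preds {n2,n7}: {n0,n2} ∩ {n0,n2,n3,n7} = {n0,n2}; idom=n2
  n4: preds {n1,n2,n3}: {n0,n1} ∩ {n0,n2} ∩ {n0,n2,n3} = {n0}; idom=n0
  n7: preds {n5,n6}: {n0,n2,n3,n5} ∩ {n0,n2,n3,n6} = {n0,n2,n3}; idom=n3
  n8: preds {n2,n5,n6}: {n0,n2} ∩ {n0,n2,n3,n5} ∩ {n0,n2,n3,n6} = {n0,n2}; idom=n2

DF walk-up:
  n3←n2: walk · to n2
  n3←n7: walk n7→n3 to n2
  n4←n1: walk n1 to n0
  n4←n2: walk n2 to n0
  n4←n3: walk n3→n2 to n0
  n7←n5: walk n5 to n3
  n7←n6: walk n6 to n3
  n8←n2: walk · to n2
  n8←n5: walk n5→n3 to n2
  n8←n6: walk n6→n3 to n2
  DF(n0)=∅
  DF(n1)={n4}
  DF(n2)={n4}
  DF(n3)={n3,n4,n8}
  DF(n4)=∅
  DF(n5)={n7,n8}
  DF(n6)={n7,n8}
  DF(n7)={n3}
  DF(n8)=∅

φ for d: defs {n1,n2,n3,n6}
  DF⁺ = {n3,n4,n7,n8}

Answer: ["n3", "n4", "n7", "n8"]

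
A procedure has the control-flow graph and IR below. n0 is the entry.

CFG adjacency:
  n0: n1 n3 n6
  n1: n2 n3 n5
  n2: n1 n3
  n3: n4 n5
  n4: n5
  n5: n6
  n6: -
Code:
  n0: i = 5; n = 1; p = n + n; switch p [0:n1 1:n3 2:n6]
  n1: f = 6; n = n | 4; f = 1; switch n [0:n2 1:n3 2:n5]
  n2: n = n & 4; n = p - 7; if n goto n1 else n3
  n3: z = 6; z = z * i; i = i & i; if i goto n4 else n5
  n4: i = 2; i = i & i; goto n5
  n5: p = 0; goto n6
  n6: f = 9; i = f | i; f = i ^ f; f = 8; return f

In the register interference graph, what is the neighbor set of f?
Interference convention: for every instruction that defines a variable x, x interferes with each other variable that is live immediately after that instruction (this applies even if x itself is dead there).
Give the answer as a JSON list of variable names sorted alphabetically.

Answer: ["i", "n", "p"]

Analysis:
Block summaries:
  n0 def {i,n,p} use ∅
  n1 def {f,n} use {n}
  n2 def {n} use {n,p}
  n3 def {i,z} use {i}
  n4 def {i} use ∅
  n5 def {p} use ∅
  n6 def {f,i} use {i}

Live sets:
  n0 li=∅ lo={i,n,p}
  n1 li={i,n,p} lo={i,n,p}
  n2 li={i,n,p} lo={i,n,p}
  n3 li={i} lo={i}
  n4 li=∅ lo={i}
  n5 li={i} lo={i}
  n6 li={i} lo=∅

Interference:
  f: {i,n,p}
  i: {f,n,p,z}
  n: {f,i,p}
  p: {f,i,n}
  z: {i}

N(f) = ["i", "n", "p"]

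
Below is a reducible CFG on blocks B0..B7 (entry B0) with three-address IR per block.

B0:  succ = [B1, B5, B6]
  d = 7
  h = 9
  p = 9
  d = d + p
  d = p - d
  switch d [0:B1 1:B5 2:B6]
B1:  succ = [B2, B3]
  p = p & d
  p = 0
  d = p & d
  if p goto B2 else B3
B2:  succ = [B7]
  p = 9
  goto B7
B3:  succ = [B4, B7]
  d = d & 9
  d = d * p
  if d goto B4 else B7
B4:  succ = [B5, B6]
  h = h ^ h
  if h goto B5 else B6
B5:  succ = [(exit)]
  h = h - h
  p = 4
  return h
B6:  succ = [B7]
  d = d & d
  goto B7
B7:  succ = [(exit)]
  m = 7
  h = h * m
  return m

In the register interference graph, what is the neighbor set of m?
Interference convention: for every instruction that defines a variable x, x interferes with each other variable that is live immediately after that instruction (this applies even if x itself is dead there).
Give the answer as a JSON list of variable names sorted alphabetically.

Answer: ["h"]

Working:
def/use:
  B0: def={d,h,p} ue=∅
  B1: def={d,p} ue={d,p}
  B2: def={p} ue=∅
  B3: def={d} ue={d,p}
  B4: def={h} ue={h}
  B5: def={h,p} ue={h}
  B6: def={d} ue={d}
  B7: def={h,m} ue={h}

Liveness:
  B0 li=∅ lo={d,h,p}
  B1 li={d,h,p} lo={d,h,p}
  B2 li={h} lo={h}
  B3 li={d,h,p} lo={d,h}
  B4 li={d,h} lo={d,h}
  B5 li={h} lo=∅
  B6 li={d,h} lo={h}
  B7 li={h} lo=∅

Conflict graph:
  d: {h,p}
  h: {d,m,p}
  m: {h}
  p: {d,h}

N(m) = ["h"]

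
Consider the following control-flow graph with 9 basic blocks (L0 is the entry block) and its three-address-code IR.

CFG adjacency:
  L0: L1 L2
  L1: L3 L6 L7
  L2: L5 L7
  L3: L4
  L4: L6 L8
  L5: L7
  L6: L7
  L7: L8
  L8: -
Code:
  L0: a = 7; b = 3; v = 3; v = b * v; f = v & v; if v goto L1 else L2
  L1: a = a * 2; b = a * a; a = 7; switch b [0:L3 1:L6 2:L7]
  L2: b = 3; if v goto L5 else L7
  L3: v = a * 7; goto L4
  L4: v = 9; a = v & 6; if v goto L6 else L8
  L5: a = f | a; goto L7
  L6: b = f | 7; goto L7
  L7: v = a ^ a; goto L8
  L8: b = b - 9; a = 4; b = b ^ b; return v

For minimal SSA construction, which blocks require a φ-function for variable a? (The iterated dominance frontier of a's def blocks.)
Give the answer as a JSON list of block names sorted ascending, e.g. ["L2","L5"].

idom tree: L1←L0 L2←L0 L3←L1 L4←L3 L5←L2 L6←L1 L7←L0 L8←L0
Join-block Dom:
  L6: preds {L1,L4}: {L0,L1} ∩ {L0,L1,L3,L4} = {L0,L1}; idom=L1
  L7: preds {L1,L2,L5,L6}: {L0,L1} ∩ {L0,L2} ∩ {L0,L2,L5} ∩ {L0,L1,L6} = {L0}; idom=L0
  L8: preds {L4,L7}: {L0,L1,L3,L4} ∩ {L0,L7} = {L0}; idom=L0

DF walk-up:
  L6←L1: walk · to L1
  L6←L4: walk L4→L3 to L1
  L7←L1: walk L1 to L0
  L7←L2: walk L2 to L0
  L7←L5: walk L5→L2 to L0
  L7←L6: walk L6→L1 to L0
  L8←L4: walk L4→L3→L1 to L0
  L8←L7: walk L7 to L0
  DF(L0)=∅
  DF(L1)={L7,L8}
  DF(L2)={L7}
  DF(L3)={L6,L8}
  DF(L4)={L6,L8}
  DF(L5)={L7}
  DF(L6)={L7}
  DF(L7)={L8}
  DF(L8)=∅

φ for a: defs {L0,L1,L4,L5,L8}
  DF⁺ = {L6,L7,L8}

Answer: ["L6", "L7", "L8"]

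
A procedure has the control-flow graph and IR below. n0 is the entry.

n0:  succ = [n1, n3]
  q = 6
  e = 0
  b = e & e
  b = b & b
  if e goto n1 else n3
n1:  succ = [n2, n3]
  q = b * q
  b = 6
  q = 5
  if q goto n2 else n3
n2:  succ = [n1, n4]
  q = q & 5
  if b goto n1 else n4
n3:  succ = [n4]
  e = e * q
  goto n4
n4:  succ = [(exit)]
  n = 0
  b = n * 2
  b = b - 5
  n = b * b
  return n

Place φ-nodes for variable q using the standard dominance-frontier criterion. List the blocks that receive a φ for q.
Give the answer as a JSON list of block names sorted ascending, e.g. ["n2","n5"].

idom tree: n1←n0 n2←n1 n3←n0 n4←n0
Dom∩ at merges:
  n1: preds {n0,n2}: {n0} ∩ {n0,n1,n2} = {n0}; idom=n0
  n3: preds {n0,n1}: {n0} ∩ {n0,n1} = {n0}; idom=n0
  n4: preds {n2,n3}: {n0,n1,n2} ∩ {n0,n3} = {n0}; idom=n0

Frontier:
  join n1 pred n0: · stop@n0
  join n1 pred n2: n2→n1 stop@n0
  join n3 pred n0: · stop@n0
  join n3 pred n1: n1 stop@n0
  join n4 pred n2: n2→n1 stop@n0
  join n4 pred n3: n3 stop@n0
  n0: DF=∅
  n1: DF={n1,n3,n4}
  n2: DF={n1,n4}
  n3: DF={n4}
  n4: DF=∅

φ for q: defs {n0,n1,n2}
  DF⁺ = {n1,n3,n4}

Answer: ["n1", "n3", "n4"]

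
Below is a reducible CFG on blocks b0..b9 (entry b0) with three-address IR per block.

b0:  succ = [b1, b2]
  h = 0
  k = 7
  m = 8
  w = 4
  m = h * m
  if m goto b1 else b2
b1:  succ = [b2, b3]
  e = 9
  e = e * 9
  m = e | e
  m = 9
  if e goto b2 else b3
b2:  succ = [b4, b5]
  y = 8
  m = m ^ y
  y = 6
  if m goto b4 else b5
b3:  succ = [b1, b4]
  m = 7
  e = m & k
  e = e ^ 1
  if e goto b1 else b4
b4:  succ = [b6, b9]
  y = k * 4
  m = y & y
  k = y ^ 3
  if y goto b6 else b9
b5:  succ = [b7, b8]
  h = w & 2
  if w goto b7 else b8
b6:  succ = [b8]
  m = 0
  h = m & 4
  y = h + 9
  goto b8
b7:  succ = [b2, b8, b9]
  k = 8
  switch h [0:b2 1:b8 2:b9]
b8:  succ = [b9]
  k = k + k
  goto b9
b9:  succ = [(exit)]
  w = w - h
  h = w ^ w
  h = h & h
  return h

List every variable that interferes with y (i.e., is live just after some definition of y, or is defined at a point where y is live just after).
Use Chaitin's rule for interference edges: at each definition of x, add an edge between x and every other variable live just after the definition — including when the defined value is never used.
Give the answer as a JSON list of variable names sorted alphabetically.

Answer: ["h", "k", "m", "w"]

Derivation:
Block summaries:
  b0: {h,k,m,w} / ∅
  b1: {e,m} / ∅
  b2: {m,y} / {m}
  b3: {e,m} / {k}
  b4: {k,m,y} / {k}
  b5: {h} / {w}
  b6: {h,m,y} / ∅
  b7: {k} / {h}
  b8: {k} / {k}
  b9: {h,w} / {h,w}

Backward fixpoint:
  live b0: ∅→{h,k,m,w}
  live b1: {h,k,w}→{h,k,m,w}
  live b2: {h,k,m,w}→{h,k,m,w}
  live b3: {h,k,w}→{h,k,w}
  live b4: {h,k,w}→{h,k,w}
  live b5: {k,m,w}→{h,k,m,w}
  live b6: {k,w}→{h,k,w}
  live b7: {h,m,w}→{h,k,m,w}
  live b8: {h,k,w}→{h,w}
  live b9: {h,w}→∅

Interfere edges:
  e↔{h,k,m,w}
  h↔{e,k,m,w,y}
  k↔{e,h,m,w,y}
  m↔{e,h,k,w,y}
  w↔{e,h,k,m,y}
  y↔{h,k,m,w}

N(y) = ["h", "k", "m", "w"]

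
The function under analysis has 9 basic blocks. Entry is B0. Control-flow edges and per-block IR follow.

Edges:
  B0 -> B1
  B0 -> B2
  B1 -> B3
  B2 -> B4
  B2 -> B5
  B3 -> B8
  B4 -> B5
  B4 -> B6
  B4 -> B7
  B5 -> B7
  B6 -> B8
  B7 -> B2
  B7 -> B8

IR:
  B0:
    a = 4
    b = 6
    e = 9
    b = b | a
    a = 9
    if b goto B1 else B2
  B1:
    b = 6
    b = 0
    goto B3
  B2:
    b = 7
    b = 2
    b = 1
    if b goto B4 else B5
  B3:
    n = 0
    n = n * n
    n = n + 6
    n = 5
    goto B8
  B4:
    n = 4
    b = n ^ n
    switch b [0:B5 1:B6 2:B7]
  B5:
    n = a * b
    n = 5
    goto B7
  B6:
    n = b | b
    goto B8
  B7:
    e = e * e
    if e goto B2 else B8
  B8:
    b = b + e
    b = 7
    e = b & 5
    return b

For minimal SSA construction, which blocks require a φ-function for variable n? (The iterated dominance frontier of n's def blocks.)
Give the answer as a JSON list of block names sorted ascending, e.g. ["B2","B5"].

idom tree: B1←B0 B2←B0 B3←B1 B4←B2 B5←B2 B6←B4 B7←B2 B8←B0
Dom∩ at merges:
  B2: preds {B0,B7}: {B0} ∩ {B0,B2,B7} = {B0}; idom=B0
  B5: preds {B2,B4}: {B0,B2} ∩ {B0,B2,B4} = {B0,B2}; idom=B2
  B7: preds {B4,B5}: {B0,B2,B4} ∩ {B0,B2,B5} = {B0,B2}; idom=B2
  B8: preds {B3,B6,B7}: {B0,B1,B3} ∩ {B0,B2,B4,B6} ∩ {B0,B2,B7} = {B0}; idom=B0

DF derivation:
  join B2 pred B0: · stop@B0
  join B2 pred B7: B7→B2 stop@B0
  join B5 pred B2: · stop@B2
  join B5 pred B4: B4 stop@B2
  join B7 pred B4: B4 stop@B2
  join B7 pred B5: B5 stop@B2
  join B8 pred B3: B3→B1 stop@B0
  join B8 pred B6: B6→B4→B2 stop@B0
  join B8 pred B7: B7→B2 stop@B0
  DF(B0)=∅
  DF(B1)={B8}
  DF(B2)={B2,B8}
  DF(B3)={B8}
  DF(B4)={B5,B7,B8}
  DF(B5)={B7}
  DF(B6)={B8}
  DF(B7)={B2,B8}
  DF(B8)=∅

φ for n: defs {B3,B4,B5,B6}
  DF⁺ = {B2,B5,B7,B8}

Answer: ["B2", "B5", "B7", "B8"]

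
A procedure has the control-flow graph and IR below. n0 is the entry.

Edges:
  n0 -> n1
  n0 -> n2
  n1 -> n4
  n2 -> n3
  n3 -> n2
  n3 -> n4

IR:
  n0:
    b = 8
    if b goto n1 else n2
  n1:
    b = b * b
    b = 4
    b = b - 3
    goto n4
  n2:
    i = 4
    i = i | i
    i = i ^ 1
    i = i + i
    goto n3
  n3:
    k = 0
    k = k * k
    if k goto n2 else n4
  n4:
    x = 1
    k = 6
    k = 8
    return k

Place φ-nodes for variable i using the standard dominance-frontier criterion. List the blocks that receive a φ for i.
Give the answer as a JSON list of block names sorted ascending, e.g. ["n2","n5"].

idom tree: n1←n0 n2←n0 n3←n2 n4←n0
Join-block Dom:
  n2: preds {n0,n3}: {n0} ∩ {n0,n2,n3} = {n0}; idom=n0
  n4: preds {n1,n3}: {n0,n1} ∩ {n0,n2,n3} = {n0}; idom=n0

DF walk-up:
  join n2 pred n0: · stop@n0
  join n2 pred n3: n3→n2 stop@n0
  join n4 pred n1: n1 stop@n0
  join n4 pred n3: n3→n2 stop@n0
  n0: DF=∅
  n1: DF={n4}
  n2: DF={n2,n4}
  n3: DF={n2,n4}
  n4: DF=∅

φ for i: defs {n2}
  DF⁺ = {n2,n4}

Answer: ["n2", "n4"]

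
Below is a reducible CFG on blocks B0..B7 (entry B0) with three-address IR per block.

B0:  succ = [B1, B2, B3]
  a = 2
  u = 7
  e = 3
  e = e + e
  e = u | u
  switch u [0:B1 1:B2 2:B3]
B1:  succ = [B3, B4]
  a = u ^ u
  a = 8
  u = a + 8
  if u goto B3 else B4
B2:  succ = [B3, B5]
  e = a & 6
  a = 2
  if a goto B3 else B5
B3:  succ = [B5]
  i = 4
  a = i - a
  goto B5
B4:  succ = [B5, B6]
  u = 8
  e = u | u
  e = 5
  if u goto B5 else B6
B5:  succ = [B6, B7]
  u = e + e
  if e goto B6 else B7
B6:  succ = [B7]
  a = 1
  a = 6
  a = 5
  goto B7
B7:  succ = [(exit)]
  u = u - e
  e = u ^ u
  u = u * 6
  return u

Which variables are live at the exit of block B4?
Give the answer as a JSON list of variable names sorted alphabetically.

Answer: ["e", "u"]

Derivation:
def/use:
  B0: def={a,e,u} ue=∅
  B1: def={a,u} ue={u}
  B2: def={a,e} ue={a}
  B3: def={a,i} ue={a}
  B4: def={e,u} ue=∅
  B5: def={u} ue={e}
  B6: def={a} ue=∅
  B7: def={e,u} ue={e,u}

Backward fixpoint:
  live B0: ∅→{a,e,u}
  live B1: {e,u}→{a,e}
  live B2: {a}→{a,e}
  live B3: {a,e}→{e}
  live B4: ∅→{e,u}
  live B5: {e}→{e,u}
  live B6: {e,u}→{e,u}
  live B7: {e,u}→∅

live-out(B4) = ["e", "u"]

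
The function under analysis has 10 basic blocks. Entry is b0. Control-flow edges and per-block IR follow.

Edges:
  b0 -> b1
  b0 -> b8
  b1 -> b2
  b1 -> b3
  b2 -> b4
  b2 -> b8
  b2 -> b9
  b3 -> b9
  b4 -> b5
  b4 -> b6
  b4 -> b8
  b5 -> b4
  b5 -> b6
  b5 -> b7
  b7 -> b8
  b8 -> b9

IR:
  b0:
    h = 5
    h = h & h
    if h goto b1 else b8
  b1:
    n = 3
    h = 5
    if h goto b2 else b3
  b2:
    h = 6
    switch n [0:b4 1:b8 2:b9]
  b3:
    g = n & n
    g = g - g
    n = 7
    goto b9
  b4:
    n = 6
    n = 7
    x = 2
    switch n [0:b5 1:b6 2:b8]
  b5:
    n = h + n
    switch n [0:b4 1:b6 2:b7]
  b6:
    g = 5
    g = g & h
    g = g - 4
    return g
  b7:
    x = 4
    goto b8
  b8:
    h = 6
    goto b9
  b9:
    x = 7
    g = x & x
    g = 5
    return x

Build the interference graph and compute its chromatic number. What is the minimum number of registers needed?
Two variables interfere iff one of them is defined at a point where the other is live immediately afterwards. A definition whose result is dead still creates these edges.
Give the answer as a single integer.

Per-block:
  b0: {h} / ∅
  b1: {h,n} / ∅
  b2: {h} / {n}
  b3: {g,n} / {n}
  b4: {n,x} / ∅
  b5: {n} / {h,n}
  b6: {g} / {h}
  b7: {x} / ∅
  b8: {h} / ∅
  b9: {g,x} / ∅

Backward fixpoint:
  live b0: ∅→∅
  live b1: ∅→{n}
  live b2: {n}→{h}
  live b3: {n}→∅
  live b4: {h}→{h,n}
  live b5: {h,n}→{h}
  live b6: {h}→∅
  live b7: ∅→∅
  live b8: ∅→∅
  live b9: ∅→∅

Conflict graph:
  g↔{h,x}
  h↔{g,n,x}
  n↔{h,x}
  x↔{g,h,n}

Chromatic number:
  {g,h,x} pairwise interfere (3-clique) ⇒ χ ≥ 3
  3-colouring: R0={h}  R1={x}  R2={g,n}
  χ = 3

Answer: 3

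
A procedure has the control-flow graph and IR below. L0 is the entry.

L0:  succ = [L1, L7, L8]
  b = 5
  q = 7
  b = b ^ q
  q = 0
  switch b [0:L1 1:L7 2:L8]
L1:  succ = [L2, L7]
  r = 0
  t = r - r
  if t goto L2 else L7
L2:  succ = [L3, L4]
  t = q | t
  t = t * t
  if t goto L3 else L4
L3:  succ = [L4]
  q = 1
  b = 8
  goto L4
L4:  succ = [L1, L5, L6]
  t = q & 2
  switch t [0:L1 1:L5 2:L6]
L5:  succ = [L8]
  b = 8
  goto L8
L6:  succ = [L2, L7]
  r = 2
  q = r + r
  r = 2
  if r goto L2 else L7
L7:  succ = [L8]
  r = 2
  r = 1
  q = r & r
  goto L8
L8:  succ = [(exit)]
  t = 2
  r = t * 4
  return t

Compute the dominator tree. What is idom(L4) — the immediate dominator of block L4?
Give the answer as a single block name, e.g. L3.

idom tree: L1←L0 L2←L1 L3←L2 L4←L2 L5←L4 L6←L4 L7←L0 L8←L0
Dom at joins:
  L1: preds {L0,L4}: {L0} ∩ {L0,L1,L2,L4} = {L0}; idom=L0
  L2: preds {L1,L6}: {L0,L1} ∩ {L0,L1,L2,L4,L6} = {L0,L1}; idom=L1
  L4: preds {L2,L3}: {L0,L1,L2} ∩ {L0,L1,L2,L3} = {L0,L1,L2}; idom=L2
  L7: preds {L0,L1,L6}: {L0} ∩ {L0,L1} ∩ {L0,L1,L2,L4,L6} = {L0}; idom=L0
  L8: preds {L0,L5,L7}: {L0} ∩ {L0,L1,L2,L4,L5} ∩ {L0,L7} = {L0}; idom=L0

idom(L4) = L2

Answer: L2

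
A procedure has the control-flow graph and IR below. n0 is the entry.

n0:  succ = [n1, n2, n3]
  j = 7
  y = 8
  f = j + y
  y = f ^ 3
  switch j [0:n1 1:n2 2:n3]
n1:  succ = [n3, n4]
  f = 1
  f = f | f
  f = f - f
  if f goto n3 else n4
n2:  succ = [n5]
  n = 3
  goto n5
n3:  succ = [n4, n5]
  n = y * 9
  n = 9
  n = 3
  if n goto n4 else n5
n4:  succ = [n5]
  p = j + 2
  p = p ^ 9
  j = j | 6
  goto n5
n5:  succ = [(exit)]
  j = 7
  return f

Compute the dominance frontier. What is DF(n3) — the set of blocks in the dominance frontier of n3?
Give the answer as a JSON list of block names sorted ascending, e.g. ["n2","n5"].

idom tree: n1←n0 n2←n0 n3←n0 n4←n0 n5←n0
Dom at joins:
  n3: preds {n0,n1}: {n0} ∩ {n0,n1} = {n0}; idom=n0
  n4: preds {n1,n3}: {n0,n1} ∩ {n0,n3} = {n0}; idom=n0
  n5: preds {n2,n3,n4}: {n0,n2} ∩ {n0,n3} ∩ {n0,n4} = {n0}; idom=n0

Frontier:
  n3←n0: walk · to n0
  n3←n1: walk n1 to n0
  n4←n1: walk n1 to n0
  n4←n3: walk n3 to n0
  n5←n2: walk n2 to n0
  n5←n3: walk n3 to n0
  n5←n4: walk n4 to n0
  n0: DF=∅
  n1: DF={n3,n4}
  n2: DF={n5}
  n3: DF={n4,n5}
  n4: DF={n5}
  n5: DF=∅

DF(n3) = ["n4", "n5"]

Answer: ["n4", "n5"]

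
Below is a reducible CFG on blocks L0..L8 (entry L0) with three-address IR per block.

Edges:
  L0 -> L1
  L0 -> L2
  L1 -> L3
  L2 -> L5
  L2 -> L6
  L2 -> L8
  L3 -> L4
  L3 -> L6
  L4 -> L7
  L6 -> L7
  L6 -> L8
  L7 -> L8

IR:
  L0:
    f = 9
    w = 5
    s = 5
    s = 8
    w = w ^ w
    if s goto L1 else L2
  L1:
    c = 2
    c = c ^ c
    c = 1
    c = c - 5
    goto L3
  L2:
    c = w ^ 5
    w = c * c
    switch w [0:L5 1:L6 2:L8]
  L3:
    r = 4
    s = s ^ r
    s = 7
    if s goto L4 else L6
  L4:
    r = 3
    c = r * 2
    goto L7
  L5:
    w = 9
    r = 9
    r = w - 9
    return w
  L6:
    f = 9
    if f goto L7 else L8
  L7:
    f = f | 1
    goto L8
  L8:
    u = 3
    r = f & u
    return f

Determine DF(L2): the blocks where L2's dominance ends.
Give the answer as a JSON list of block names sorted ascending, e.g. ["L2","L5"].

Answer: ["L6", "L8"]

Analysis:
idom tree: L1←L0 L2←L0 L3←L1 L4←L3 L5←L2 L6←L0 L7←L0 L8←L0
Dom∩ at merges:
  L6: preds {L2,L3}: {L0,L2} ∩ {L0,L1,L3} = {L0}; idom=L0
  L7: preds {L4,L6}: {L0,L1,L3,L4} ∩ {L0,L6} = {L0}; idom=L0
  L8: preds {L2,L6,L7}: {L0,L2} ∩ {L0,L6} ∩ {L0,L7} = {L0}; idom=L0

DF derivation:
  join L6 pred L2: L2 stop@L0
  join L6 pred L3: L3→L1 stop@L0
  join L7 pred L4: L4→L3→L1 stop@L0
  join L7 pred L6: L6 stop@L0
  join L8 pred L2: L2 stop@L0
  join L8 pred L6: L6 stop@L0
  join L8 pred L7: L7 stop@L0
  DF(L0)=∅
  DF(L1)={L6,L7}
  DF(L2)={L6,L8}
  DF(L3)={L6,L7}
  DF(L4)={L7}
  DF(L5)=∅
  DF(L6)={L7,L8}
  DF(L7)={L8}
  DF(L8)=∅

DF(L2) = ["L6", "L8"]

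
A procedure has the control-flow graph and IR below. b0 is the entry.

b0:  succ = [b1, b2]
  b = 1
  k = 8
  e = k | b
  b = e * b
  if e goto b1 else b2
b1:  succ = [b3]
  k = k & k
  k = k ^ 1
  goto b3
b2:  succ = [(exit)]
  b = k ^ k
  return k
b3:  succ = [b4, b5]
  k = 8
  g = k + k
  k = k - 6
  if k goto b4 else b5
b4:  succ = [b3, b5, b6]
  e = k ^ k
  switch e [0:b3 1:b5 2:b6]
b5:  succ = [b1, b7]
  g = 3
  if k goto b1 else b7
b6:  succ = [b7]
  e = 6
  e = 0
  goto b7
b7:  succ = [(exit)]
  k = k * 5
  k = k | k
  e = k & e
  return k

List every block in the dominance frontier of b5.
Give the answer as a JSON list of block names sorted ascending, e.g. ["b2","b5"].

idom tree: b1←b0 b2←b0 b3←b1 b4←b3 b5←b3 b6←b4 b7←b3
Dom at joins:
  b1: preds {b0,b5}: {b0} ∩ {b0,b1,b3,b5} = {b0}; idom=b0
  b3: preds {b1,b4}: {b0,b1} ∩ {b0,b1,b3,b4} = {b0,b1}; idom=b1
  b5: preds {b3,b4}: {b0,b1,b3} ∩ {b0,b1,b3,b4} = {b0,b1,b3}; idom=b3
  b7: preds {b5,b6}: {b0,b1,b3,b5} ∩ {b0,b1,b3,b4,b6} = {b0,b1,b3}; idom=b3

Frontier:
  join b1 pred b0: · stop@b0
  join b1 pred b5: b5→b3→b1 stop@b0
  join b3 pred b1: · stop@b1
  join b3 pred b4: b4→b3 stop@b1
  join b5 pred b3: · stop@b3
  join b5 pred b4: b4 stop@b3
  join b7 pred b5: b5 stop@b3
  join b7 pred b6: b6→b4 stop@b3
  b0 → ∅
  b1 → {b1}
  b2 → ∅
  b3 → {b1,b3}
  b4 → {b3,b5,b7}
  b5 → {b1,b7}
  b6 → {b7}
  b7 → ∅

DF(b5) = ["b1", "b7"]

Answer: ["b1", "b7"]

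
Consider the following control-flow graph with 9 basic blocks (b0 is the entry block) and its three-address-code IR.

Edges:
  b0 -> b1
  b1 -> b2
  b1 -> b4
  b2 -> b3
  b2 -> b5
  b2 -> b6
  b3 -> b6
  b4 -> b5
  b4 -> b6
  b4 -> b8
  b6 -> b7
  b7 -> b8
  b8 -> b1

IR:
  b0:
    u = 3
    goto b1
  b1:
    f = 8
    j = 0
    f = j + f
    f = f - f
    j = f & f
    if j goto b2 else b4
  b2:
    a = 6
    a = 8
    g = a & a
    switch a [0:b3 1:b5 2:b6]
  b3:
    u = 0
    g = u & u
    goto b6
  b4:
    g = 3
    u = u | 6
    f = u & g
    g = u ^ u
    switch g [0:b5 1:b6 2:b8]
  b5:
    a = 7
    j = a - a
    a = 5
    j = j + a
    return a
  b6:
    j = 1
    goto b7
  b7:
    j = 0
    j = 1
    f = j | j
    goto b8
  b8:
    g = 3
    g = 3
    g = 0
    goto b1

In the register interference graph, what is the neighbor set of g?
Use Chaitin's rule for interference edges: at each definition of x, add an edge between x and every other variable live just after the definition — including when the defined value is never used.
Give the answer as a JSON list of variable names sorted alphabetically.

Answer: ["a", "u"]

Derivation:
Block summaries:
  b0: def={u} ue=∅
  b1: def={f,j} ue=∅
  b2: def={a,g} ue=∅
  b3: def={g,u} ue=∅
  b4: def={f,g,u} ue={u}
  b5: def={a,j} ue=∅
  b6: def={j} ue=∅
  b7: def={f,j} ue=∅
  b8: def={g} ue=∅

Live sets:
  live b0: ∅→{u}
  live b1: {u}→{u}
  live b2: {u}→{u}
  live b3: ∅→{u}
  live b4: {u}→{u}
  live b5: ∅→∅
  live b6: {u}→{u}
  live b7: {u}→{u}
  live b8: {u}→{u}

Interference:
  a — {g,j,u}
  f — {j,u}
  g — {a,u}
  j — {a,f,u}
  u — {a,f,g,j}

N(g) = ["a", "u"]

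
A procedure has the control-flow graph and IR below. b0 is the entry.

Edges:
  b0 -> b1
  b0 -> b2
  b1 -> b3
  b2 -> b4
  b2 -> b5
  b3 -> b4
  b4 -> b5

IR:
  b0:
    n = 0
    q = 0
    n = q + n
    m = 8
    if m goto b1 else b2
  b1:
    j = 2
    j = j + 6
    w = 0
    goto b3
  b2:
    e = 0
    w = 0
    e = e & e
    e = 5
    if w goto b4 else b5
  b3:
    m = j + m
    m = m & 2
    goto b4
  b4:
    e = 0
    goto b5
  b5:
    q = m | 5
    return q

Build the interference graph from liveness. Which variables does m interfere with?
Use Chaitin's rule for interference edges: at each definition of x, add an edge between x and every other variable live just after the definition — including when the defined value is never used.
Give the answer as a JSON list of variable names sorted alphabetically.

Block summaries:
  b0: {m,n,q} / ∅
  b1: {j,w} / ∅
  b2: {e,w} / ∅
  b3: {m} / {j,m}
  b4: {e} / ∅
  b5: {q} / {m}

Liveness:
  live b0: ∅→{m}
  live b1: {m}→{j,m}
  live b2: {m}→{m}
  live b3: {j,m}→{m}
  live b4: {m}→{m}
  live b5: {m}→∅

Conflict graph:
  e — {m,w}
  j — {m,w}
  m — {e,j,w}
  n — {q}
  q — {n}
  w — {e,j,m}

N(m) = ["e", "j", "w"]

Answer: ["e", "j", "w"]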